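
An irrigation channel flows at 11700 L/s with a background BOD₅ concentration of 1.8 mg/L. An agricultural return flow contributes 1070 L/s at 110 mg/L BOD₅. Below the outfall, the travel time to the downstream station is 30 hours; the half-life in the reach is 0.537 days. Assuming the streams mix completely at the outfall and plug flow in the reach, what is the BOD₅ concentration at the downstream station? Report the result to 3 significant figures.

2.16 mg/L

Mixed concentration C = ΣQC/ΣQ = (11700·1.800 + 1070·110.0) / 12770 = 138800/12770 = 10.87 mg/L.
Half-life 0.537 d → k = ln 2 / 0.537 = 1.291 d⁻¹.
After decay, C = 10.87 × e^(−kt) = 10.87 × 0.1992 = 2.164 mg/L.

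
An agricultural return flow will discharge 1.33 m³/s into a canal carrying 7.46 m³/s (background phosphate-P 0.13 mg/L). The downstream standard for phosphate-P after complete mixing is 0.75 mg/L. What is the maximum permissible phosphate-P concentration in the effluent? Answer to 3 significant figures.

At the limit, (Qr·Cr + Qe·Cₑ)/(Qr + Qe) = 0.75:
Cₑ = (8.790·0.75 − 7.460·0.1300) / 1.330 = 4.228 mg/L.

4.23 mg/L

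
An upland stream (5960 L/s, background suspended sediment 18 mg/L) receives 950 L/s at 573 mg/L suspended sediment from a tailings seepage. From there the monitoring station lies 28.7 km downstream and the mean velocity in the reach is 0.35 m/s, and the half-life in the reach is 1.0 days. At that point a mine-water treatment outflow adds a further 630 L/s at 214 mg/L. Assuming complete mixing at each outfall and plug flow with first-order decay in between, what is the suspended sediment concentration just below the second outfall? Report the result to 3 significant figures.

Mass balance: C = (5960·18.00 + 950.0·573.0) / 6910 = 651600/6910 = 94.30 mg/L; combined flow 6910 L/s.
Travel time t = 28.7·1000 / 0.35 = 82000 s = 22.78 h.
Half-life 1.0 d → k = ln 2 / 1.0 = 0.6931 d⁻¹.
First-order decay: C = 94.30·exp(−k·t) = 94.30·0.5180 = 48.85 mg/L.
At the second outfall, C = (6910·48.85 + 630.0·214.0) / (6910 + 630.0) = 62.64 mg/L.

62.6 mg/L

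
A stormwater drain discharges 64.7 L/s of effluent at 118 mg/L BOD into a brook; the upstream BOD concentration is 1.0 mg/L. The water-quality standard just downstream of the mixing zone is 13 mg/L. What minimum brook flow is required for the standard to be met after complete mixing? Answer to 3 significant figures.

566 L/s

Set C_mix = 13: (Q·1.000 + 64.70·118.0) / (Q + 64.70) = 13
→ Q = 64.70·(118.0 − 13)/(13 − 1.000) = 566.1 L/s.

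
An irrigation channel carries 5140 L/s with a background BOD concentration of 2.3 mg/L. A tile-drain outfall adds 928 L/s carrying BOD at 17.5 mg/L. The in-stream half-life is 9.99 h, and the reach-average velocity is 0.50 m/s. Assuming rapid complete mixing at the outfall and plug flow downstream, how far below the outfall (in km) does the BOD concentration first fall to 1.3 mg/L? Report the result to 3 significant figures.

Conservation of mass: C = (5140·2.300 + 928.0·17.50) / 6068 = 28060/6068 = 4.625 mg/L.
Half-life 9.99 h → k = ln 2 / 9.99 = 0.06938 h⁻¹ = 1.665 d⁻¹.
Set 4.625·exp(−k·t) = 1.3 → t = ln(4.625/1.3)/k = 65840 s = 18.29 h.
Distance = v·t = 0.50·65840 = 32920 m = 32.92 km.

32.9 km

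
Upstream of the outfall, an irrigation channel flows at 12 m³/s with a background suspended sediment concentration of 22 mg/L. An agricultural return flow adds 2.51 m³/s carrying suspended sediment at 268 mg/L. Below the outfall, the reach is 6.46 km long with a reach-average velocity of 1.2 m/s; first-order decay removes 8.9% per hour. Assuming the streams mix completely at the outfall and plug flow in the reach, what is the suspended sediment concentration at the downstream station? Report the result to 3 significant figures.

56.2 mg/L

Mixed concentration C = ΣQC/ΣQ = (12.00·22.00 + 2.510·268.0) / 14.51 = 936.7/14.51 = 64.55 mg/L.
Travel time t = 6.46·1000 / 1.2 = 5383 s = 1.495 h.
8.9%/h lost → k = −ln(1 − 0.089) = 0.09321 h⁻¹.
Applying C = C₀e^(−kt): 64.55 × 0.8699 = 56.16 mg/L.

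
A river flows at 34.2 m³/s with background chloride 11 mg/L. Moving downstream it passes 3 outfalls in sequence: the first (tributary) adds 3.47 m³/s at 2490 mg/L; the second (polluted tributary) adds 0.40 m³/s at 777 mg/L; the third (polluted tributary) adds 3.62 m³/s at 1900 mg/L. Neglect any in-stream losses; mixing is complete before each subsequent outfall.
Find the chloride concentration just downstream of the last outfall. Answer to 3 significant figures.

Below outfall 1: Q → 37.67 m³/s, C = (34.20·11.00 + 3.470·2490)/37.67 = 239.4 mg/L.
Below outfall 2: Q → 38.07 m³/s, C = (37.67·239.4 + 0.4000·777.0)/38.07 = 245.0 mg/L.
Below outfall 3: Q → 41.69 m³/s, C = (38.07·245.0 + 3.620·1900)/41.69 = 388.7 mg/L.

389 mg/L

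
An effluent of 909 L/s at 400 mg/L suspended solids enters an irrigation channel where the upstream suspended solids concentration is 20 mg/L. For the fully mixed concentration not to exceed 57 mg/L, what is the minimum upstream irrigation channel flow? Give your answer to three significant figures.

Set C_mix = 57: (Q·20.00 + 909.0·400.0) / (Q + 909.0) = 57
→ Q = 909.0·(400.0 − 57)/(57 − 20.00) = 8427 L/s.

8430 L/s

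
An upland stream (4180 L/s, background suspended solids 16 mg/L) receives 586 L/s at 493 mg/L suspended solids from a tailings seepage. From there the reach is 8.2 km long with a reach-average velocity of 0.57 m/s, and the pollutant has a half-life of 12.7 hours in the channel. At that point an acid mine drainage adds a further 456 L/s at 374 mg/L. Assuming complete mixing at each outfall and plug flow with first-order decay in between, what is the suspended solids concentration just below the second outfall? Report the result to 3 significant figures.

Conservation of mass: C = (4180·16.00 + 586.0·493.0) / 4766 = 355800/4766 = 74.65 mg/L; combined flow 4766 L/s.
Travel time t = 8.2·1000 / 0.57 = 14390 s = 3.996 h.
Half-life 12.7 h → k = ln 2 / 12.7 = 0.05458 h⁻¹ = 1.310 d⁻¹.
Applying C = C₀e^(−kt): 74.65 × 0.8040 = 60.02 mg/L.
Second outfall: C = (4766·60.02 + 456.0·374.0)/5222 = 87.44 mg/L.

87.4 mg/L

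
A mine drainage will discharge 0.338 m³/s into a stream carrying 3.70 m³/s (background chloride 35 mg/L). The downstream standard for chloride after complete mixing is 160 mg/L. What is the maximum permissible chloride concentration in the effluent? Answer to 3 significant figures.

1530 mg/L

At the limit, (Qr·Cr + Qe·Cₑ)/(Qr + Qe) = 160:
Cₑ = (4.038·160 − 3.700·35.00) / 0.3380 = 1528 mg/L.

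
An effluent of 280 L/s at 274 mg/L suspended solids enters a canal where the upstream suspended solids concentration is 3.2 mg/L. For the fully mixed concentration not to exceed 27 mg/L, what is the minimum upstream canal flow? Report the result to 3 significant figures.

Set C_mix = 27: (Q·3.200 + 280.0·274.0) / (Q + 280.0) = 27
→ Q = 280.0·(274.0 − 27)/(27 − 3.200) = 2906 L/s.

2910 L/s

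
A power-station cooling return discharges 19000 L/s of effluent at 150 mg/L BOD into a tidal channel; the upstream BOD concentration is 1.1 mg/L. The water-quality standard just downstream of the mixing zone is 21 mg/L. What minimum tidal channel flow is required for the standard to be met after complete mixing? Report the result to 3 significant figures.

123000 L/s

Set C_mix = 21: (Q·1.100 + 19000·150.0) / (Q + 19000) = 21
→ Q = 19000·(150.0 − 21)/(21 − 1.100) = 123200 L/s.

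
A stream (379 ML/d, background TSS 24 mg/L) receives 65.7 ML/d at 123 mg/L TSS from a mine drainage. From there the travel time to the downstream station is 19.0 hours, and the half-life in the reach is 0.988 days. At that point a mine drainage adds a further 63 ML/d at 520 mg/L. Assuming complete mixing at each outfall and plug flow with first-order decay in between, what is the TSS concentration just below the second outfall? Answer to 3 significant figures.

83.9 mg/L

After mixing, C = (379.0·24.00 + 65.70·123.0) / 444.7 = 17180/444.7 = 38.63 mg/L; combined flow 444.7 ML/d.
Half-life 0.988 d → k = ln 2 / 0.988 = 0.7016 d⁻¹.
Applying C = C₀e^(−kt): 38.63 × 0.5738 = 22.17 mg/L.
At the second outfall, C = (444.7·22.17 + 63.00·520.0) / (444.7 + 63.00) = 83.94 mg/L.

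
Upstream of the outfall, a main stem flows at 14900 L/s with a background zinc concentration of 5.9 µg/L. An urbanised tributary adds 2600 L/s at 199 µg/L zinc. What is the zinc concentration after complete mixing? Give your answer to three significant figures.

34.6 µg/L

After mixing, C = (14900·5.900 + 2600·199.0) / 17500 = 605300/17500 = 34.59 µg/L.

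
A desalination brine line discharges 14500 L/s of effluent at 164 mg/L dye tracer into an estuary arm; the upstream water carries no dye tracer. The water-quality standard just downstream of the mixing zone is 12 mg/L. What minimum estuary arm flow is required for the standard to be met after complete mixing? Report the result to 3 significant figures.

184000 L/s

Set C_mix = 12: (Q·0 + 14500·164.0) / (Q + 14500) = 12
→ Q = 14500·(164.0 − 12)/(12 − 0) = 183700 L/s.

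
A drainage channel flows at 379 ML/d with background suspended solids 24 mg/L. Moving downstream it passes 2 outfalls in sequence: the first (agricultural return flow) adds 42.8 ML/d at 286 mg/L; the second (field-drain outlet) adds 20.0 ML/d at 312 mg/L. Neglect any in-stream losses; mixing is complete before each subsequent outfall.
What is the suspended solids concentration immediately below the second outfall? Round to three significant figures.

62.4 mg/L

Outfall 1: combined Q = 421.8 ML/d; C = (379.0·24.00 + 42.80·286.0)/421.8 = 50.59 mg/L.
Outfall 2: combined Q = 441.8 ML/d; C = (421.8·50.59 + 20.00·312.0)/441.8 = 62.42 mg/L.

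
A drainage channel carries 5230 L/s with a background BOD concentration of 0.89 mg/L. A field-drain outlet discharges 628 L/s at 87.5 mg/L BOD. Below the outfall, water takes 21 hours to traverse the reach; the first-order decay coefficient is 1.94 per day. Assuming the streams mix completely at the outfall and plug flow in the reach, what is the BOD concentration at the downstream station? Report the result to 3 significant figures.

1.86 mg/L

Mass balance: C = (5230·0.8900 + 628.0·87.50) / 5858 = 59600/5858 = 10.17 mg/L.
First-order decay: C = 10.17·exp(−k·t) = 10.17·0.1831 = 1.863 mg/L.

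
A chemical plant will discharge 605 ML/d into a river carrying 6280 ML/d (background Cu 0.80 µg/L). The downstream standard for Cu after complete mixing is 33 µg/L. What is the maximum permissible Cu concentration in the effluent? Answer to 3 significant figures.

367 µg/L

At the limit, (Qr·Cr + Qe·Cₑ)/(Qr + Qe) = 33:
Cₑ = (6885·33 − 6280·0.8000) / 605.0 = 367.2 µg/L.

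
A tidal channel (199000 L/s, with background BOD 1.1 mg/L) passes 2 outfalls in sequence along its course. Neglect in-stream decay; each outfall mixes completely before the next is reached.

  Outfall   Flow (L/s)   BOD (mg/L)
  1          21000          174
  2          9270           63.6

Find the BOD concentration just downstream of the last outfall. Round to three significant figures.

19.5 mg/L

After outfall 1: Q = 199000 + 21000 = 220000 L/s; C = (199000·1.100 + 21000·174.0)/220000 = 17.60 mg/L.
After outfall 2: Q = 220000 + 9270 = 229300 L/s; C = (220000·17.60 + 9270·63.60)/229300 = 19.46 mg/L.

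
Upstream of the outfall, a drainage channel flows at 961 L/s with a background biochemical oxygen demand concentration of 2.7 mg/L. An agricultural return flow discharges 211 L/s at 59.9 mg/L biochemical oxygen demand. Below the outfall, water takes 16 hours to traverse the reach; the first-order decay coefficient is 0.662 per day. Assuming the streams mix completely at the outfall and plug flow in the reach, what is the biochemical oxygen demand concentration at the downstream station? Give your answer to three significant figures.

Flow-weighted average: C = (961.0·2.700 + 211.0·59.90) / 1172 = 15230/1172 = 13.00 mg/L.
First-order decay: C = 13.00·exp(−k·t) = 13.00·0.6432 = 8.360 mg/L.

8.36 mg/L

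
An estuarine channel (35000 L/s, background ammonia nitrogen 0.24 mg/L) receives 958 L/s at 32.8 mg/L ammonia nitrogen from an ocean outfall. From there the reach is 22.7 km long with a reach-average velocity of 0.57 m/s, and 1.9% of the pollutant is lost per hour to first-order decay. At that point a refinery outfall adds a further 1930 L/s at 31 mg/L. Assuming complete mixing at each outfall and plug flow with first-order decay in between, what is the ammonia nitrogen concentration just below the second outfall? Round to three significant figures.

Flow-weighted average: C = (35000·0.2400 + 958.0·32.80) / 35960 = 39820/35960 = 1.107 mg/L; combined flow 35960 L/s.
Travel time t = 22.7·1000 / 0.57 = 39820 s = 11.06 h.
1.9%/h lost → k = −ln(1 − 0.019) = 0.01918 h⁻¹.
Applying C = C₀e^(−kt): 1.107 × 0.8088 = 0.8957 mg/L.
At the second outfall, C = (35960·0.8957 + 1930·31.00) / (35960 + 1930) = 2.429 mg/L.

2.43 mg/L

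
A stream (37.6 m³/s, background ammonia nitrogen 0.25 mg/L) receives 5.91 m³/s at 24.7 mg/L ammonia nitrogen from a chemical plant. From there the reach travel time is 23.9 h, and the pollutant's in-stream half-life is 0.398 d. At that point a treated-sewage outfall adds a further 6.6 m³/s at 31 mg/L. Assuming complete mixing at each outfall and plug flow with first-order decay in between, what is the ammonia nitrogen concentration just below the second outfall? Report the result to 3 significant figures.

4.63 mg/L

Flow-weighted average: C = (37.60·0.2500 + 5.910·24.70) / 43.51 = 155.4/43.51 = 3.571 mg/L; combined flow 43.51 m³/s.
Half-life 0.398 d → k = ln 2 / 0.398 = 1.742 d⁻¹.
First-order decay: C = 3.571·exp(−k·t) = 3.571·0.1765 = 0.6304 mg/L.
At the second outfall, C = (43.51·0.6304 + 6.600·31.00) / (43.51 + 6.600) = 4.630 mg/L.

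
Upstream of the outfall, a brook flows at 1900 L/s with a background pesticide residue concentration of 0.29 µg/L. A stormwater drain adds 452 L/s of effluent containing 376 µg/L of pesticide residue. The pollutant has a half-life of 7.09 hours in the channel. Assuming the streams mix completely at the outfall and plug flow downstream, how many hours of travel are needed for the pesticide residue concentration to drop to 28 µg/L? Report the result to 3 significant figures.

9.73 h

Mixed concentration C = ΣQC/ΣQ = (1900·0.2900 + 452.0·376.0) / 2352 = 170500/2352 = 72.49 µg/L.
Half-life 7.09 h → k = ln 2 / 7.09 = 0.09776 h⁻¹ = 2.346 d⁻¹.
72.49·exp(−k·t) = 28 → t = ln(72.49/28)/k = 35030 s = 9.730 h.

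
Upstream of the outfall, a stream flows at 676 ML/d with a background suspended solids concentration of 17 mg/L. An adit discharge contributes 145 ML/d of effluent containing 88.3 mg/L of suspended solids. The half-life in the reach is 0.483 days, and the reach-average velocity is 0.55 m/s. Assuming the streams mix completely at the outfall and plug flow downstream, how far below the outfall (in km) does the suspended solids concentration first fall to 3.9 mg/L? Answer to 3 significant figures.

67.1 km

After mixing, C = (676.0·17.00 + 145.0·88.30) / 821.0 = 24300/821.0 = 29.59 mg/L.
Half-life 0.483 d → k = ln 2 / 0.483 = 1.435 d⁻¹.
Set 29.59·exp(−k·t) = 3.9 → t = ln(29.59/3.9)/k = 122000 s = 33.89 h.
Distance = v·t = 0.55·122000 = 67100 m = 67.10 km.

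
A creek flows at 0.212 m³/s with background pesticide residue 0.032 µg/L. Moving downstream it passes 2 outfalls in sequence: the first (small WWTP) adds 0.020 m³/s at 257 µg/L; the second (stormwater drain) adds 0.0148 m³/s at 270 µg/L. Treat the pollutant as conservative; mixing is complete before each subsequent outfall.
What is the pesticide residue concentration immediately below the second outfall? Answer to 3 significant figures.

37.0 µg/L

After outfall 1: Q = 0.2120 + 0.02000 = 0.2320 m³/s; C = (0.2120·0.03200 + 0.02000·257.0)/0.2320 = 22.18 µg/L.
After outfall 2: Q = 0.2320 + 0.01480 = 0.2468 m³/s; C = (0.2320·22.18 + 0.01480·270.0)/0.2468 = 37.05 µg/L.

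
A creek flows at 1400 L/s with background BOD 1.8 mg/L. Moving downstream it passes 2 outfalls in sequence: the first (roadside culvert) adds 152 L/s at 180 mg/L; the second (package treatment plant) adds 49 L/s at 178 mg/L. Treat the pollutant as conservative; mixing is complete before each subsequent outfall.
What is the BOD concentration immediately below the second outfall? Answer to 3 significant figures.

After outfall 1: Q = 1400 + 152.0 = 1552 L/s; C = (1400·1.800 + 152.0·180.0)/1552 = 19.25 mg/L.
After outfall 2: Q = 1552 + 49.00 = 1601 L/s; C = (1552·19.25 + 49.00·178.0)/1601 = 24.11 mg/L.

24.1 mg/L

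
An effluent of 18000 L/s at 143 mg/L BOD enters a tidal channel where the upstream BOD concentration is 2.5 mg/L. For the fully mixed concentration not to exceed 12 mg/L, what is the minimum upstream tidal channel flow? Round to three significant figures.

Set C_mix = 12: (Q·2.500 + 18000·143.0) / (Q + 18000) = 12
→ Q = 18000·(143.0 − 12)/(12 − 2.500) = 248200 L/s.

248000 L/s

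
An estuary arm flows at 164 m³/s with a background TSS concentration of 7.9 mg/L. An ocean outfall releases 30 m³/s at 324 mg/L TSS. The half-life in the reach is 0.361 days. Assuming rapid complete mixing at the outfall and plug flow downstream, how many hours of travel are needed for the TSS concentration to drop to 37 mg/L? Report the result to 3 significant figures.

5.35 h

Mass balance: C = (164.0·7.900 + 30.00·324.0) / 194.0 = 11020/194.0 = 56.78 mg/L.
Half-life 0.361 d → k = ln 2 / 0.361 = 1.920 d⁻¹.
56.78·exp(−k·t) = 37 → t = ln(56.78/37)/k = 19270 s = 5.353 h.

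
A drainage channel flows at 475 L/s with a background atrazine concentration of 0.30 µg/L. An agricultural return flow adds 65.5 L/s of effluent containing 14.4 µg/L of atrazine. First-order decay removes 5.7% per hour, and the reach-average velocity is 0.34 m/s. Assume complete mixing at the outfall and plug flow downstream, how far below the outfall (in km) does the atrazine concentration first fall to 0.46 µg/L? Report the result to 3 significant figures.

30.7 km

Mixed concentration C = ΣQC/ΣQ = (475.0·0.3000 + 65.50·14.40) / 540.5 = 1086/540.5 = 2.009 µg/L.
5.7%/h lost → k = −ln(1 − 0.057) = 0.05869 h⁻¹.
Set 2.009·exp(−k·t) = 0.46 → t = ln(2.009/0.46)/k = 90420 s = 25.12 h.
Distance = v·t = 0.34·90420 = 30740 m = 30.74 km.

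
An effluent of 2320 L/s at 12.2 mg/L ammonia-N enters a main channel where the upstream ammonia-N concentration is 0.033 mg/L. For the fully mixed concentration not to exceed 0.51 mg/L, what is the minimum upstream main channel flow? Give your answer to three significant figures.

56900 L/s

Set C_mix = 0.51: (Q·0.03300 + 2320·12.20) / (Q + 2320) = 0.51
→ Q = 2320·(12.20 − 0.51)/(0.51 − 0.03300) = 56860 L/s.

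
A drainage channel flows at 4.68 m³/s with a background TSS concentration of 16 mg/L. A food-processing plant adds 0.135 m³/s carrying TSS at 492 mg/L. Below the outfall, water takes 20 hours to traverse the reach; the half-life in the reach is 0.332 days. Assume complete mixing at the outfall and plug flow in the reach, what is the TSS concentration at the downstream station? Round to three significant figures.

Mixed concentration C = ΣQC/ΣQ = (4.680·16.00 + 0.1350·492.0) / 4.815 = 141.3/4.815 = 29.35 mg/L.
Half-life 0.332 d → k = ln 2 / 0.332 = 2.088 d⁻¹.
After decay, C = 29.35 × e^(−kt) = 29.35 × 0.1756 = 5.152 mg/L.

5.15 mg/L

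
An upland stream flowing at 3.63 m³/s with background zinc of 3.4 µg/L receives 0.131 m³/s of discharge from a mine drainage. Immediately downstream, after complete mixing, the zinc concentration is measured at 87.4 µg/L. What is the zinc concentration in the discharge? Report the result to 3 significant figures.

Mass balance: 3.630·3.400 + 0.1310·Cₑ = 3.761·87.40
→ Cₑ = (3.761·87.40 − 3.630·3.400) / 0.1310 = 2415 µg/L.

2420 µg/L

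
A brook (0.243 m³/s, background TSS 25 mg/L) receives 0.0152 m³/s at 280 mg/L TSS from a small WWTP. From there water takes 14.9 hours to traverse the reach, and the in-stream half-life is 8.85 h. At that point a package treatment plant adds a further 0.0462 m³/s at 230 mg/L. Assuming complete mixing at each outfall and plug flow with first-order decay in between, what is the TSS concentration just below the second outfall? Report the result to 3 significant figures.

Mass balance: C = (0.2430·25.00 + 0.01520·280.0) / 0.2582 = 10.33/0.2582 = 40.01 mg/L; combined flow 0.2582 m³/s.
Half-life 8.85 h → k = ln 2 / 8.85 = 0.07832 h⁻¹ = 1.880 d⁻¹.
First-order decay: C = 40.01·exp(−k·t) = 40.01·0.3113 = 12.46 mg/L.
At the second outfall, C = (0.2582·12.46 + 0.04620·230.0) / (0.2582 + 0.04620) = 45.47 mg/L.

45.5 mg/L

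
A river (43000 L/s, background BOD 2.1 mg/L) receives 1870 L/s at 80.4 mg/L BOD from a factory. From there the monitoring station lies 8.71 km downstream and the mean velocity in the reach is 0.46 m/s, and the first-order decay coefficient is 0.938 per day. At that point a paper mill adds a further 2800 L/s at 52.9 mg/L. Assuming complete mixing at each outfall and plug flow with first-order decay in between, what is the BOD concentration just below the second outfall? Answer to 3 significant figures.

Mixed concentration C = ΣQC/ΣQ = (43000·2.100 + 1870·80.40) / 44870 = 240600/44870 = 5.363 mg/L; combined flow 44870 L/s.
Travel time t = 8.71·1000 / 0.46 = 18930 s = 5.260 h.
After decay, C = 5.363 × e^(−kt) = 5.363 × 0.8142 = 4.367 mg/L.
Second outfall: C = (44870·4.367 + 2800·52.90)/47670 = 7.217 mg/L.

7.22 mg/L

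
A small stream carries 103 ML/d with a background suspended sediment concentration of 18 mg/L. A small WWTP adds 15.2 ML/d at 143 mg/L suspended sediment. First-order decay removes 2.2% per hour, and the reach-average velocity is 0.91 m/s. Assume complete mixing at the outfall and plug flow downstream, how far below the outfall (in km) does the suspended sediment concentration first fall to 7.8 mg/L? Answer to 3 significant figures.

217 km

Mass balance: C = (103.0·18.00 + 15.20·143.0) / 118.2 = 4028/118.2 = 34.07 mg/L.
2.2%/h lost → k = −ln(1 − 0.022) = 0.02225 h⁻¹.
Set 34.07·exp(−k·t) = 7.8 → t = ln(34.07/7.8)/k = 238600 s = 66.28 h.
Distance = v·t = 0.91·238600 = 217100 m = 217.1 km.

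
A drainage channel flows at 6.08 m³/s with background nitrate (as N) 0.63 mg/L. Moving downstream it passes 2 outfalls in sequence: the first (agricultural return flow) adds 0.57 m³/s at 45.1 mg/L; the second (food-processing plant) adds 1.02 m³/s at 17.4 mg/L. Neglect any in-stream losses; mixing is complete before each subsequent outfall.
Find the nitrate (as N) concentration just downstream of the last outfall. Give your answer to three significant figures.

6.16 mg/L

Outfall 1: combined Q = 6.650 m³/s; C = (6.080·0.6300 + 0.5700·45.10)/6.650 = 4.442 mg/L.
Outfall 2: combined Q = 7.670 m³/s; C = (6.650·4.442 + 1.020·17.40)/7.670 = 6.165 mg/L.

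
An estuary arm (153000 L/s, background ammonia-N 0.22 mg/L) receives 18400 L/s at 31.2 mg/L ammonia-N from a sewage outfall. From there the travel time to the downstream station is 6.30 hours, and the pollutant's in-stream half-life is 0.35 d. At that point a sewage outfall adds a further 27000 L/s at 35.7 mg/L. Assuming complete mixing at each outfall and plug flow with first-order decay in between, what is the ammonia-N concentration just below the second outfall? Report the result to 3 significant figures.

Flow-weighted average: C = (153000·0.2200 + 18400·31.20) / 171400 = 607700/171400 = 3.546 mg/L; combined flow 171400 L/s.
Half-life 0.35 d → k = ln 2 / 0.35 = 1.980 d⁻¹.
Decay over the reach: 3.546·exp(−kt) = 3.546·0.5946 = 2.108 mg/L.
Second outfall: C = (171400·2.108 + 27000·35.70)/198400 = 6.680 mg/L.

6.68 mg/L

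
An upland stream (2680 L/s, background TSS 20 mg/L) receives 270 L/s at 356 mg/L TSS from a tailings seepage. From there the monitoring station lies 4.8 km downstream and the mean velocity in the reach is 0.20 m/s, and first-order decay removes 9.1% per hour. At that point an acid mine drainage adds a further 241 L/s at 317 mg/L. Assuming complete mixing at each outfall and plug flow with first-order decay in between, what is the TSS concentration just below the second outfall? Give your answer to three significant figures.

48.8 mg/L

After mixing, C = (2680·20.00 + 270.0·356.0) / 2950 = 149700/2950 = 50.75 mg/L; combined flow 2950 L/s.
Travel time t = 4.8·1000 / 0.20 = 24000 s = 6.667 h.
9.1%/h lost → k = −ln(1 − 0.091) = 0.09541 h⁻¹.
First-order decay: C = 50.75·exp(−k·t) = 50.75·0.5294 = 26.87 mg/L.
Second outfall: C = (2950·26.87 + 241.0·317.0)/3191 = 48.78 mg/L.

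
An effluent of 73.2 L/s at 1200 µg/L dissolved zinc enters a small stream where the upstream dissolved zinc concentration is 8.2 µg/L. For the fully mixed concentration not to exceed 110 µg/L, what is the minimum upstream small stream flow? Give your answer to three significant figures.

784 L/s

Set C_mix = 110: (Q·8.200 + 73.20·1200) / (Q + 73.20) = 110
→ Q = 73.20·(1200 − 110)/(110 − 8.200) = 783.8 L/s.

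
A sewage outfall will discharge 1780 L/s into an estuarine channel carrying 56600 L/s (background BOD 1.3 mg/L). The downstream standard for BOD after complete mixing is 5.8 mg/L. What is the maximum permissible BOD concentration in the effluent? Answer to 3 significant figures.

149 mg/L

At the limit, (Qr·Cr + Qe·Cₑ)/(Qr + Qe) = 5.8:
Cₑ = (58380·5.8 − 56600·1.300) / 1780 = 148.9 mg/L.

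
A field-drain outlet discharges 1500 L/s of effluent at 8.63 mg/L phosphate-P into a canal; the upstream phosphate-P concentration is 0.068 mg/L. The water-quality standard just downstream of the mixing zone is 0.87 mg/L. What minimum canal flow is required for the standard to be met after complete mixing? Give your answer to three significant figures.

Set C_mix = 0.87: (Q·0.06800 + 1500·8.630) / (Q + 1500) = 0.87
→ Q = 1500·(8.630 − 0.87)/(0.87 − 0.06800) = 14510 L/s.

14500 L/s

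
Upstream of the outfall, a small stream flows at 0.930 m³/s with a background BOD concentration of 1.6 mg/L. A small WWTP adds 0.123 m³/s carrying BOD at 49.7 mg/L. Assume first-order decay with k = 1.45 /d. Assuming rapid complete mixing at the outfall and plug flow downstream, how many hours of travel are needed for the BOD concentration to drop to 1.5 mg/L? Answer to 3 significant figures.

Conservation of mass: C = (0.9300·1.600 + 0.1230·49.70) / 1.053 = 7.601/1.053 = 7.219 mg/L.
7.219·exp(−k·t) = 1.5 → t = ln(7.219/1.5)/k = 93620 s = 26.01 h.

26.0 h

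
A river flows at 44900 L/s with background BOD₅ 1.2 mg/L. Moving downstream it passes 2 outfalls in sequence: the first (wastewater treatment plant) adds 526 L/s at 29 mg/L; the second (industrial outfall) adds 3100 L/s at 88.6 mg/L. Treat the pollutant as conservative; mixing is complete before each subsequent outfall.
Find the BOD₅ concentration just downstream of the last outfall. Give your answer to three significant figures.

Outfall 1: combined Q = 45430 L/s; C = (44900·1.200 + 526.0·29.00)/45430 = 1.522 mg/L.
Outfall 2: combined Q = 48530 L/s; C = (45430·1.522 + 3100·88.60)/48530 = 7.085 mg/L.

7.08 mg/L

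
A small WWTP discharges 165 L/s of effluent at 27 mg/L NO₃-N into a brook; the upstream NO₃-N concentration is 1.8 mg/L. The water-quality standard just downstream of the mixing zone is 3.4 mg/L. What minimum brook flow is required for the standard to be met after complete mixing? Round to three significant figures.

Set C_mix = 3.4: (Q·1.800 + 165.0·27.00) / (Q + 165.0) = 3.4
→ Q = 165.0·(27.00 − 3.4)/(3.4 − 1.800) = 2434 L/s.

2430 L/s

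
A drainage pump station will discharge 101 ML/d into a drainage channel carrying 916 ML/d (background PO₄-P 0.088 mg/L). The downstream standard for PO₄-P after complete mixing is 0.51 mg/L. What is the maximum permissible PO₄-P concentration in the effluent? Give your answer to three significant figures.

4.34 mg/L

At the limit, (Qr·Cr + Qe·Cₑ)/(Qr + Qe) = 0.51:
Cₑ = (1017·0.51 − 916.0·0.08800) / 101.0 = 4.337 mg/L.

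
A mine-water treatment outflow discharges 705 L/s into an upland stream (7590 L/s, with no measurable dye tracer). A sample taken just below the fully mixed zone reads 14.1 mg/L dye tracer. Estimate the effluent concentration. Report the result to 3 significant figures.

Mass balance: 7590·0 + 705.0·Cₑ = 8295·14.10
→ Cₑ = (8295·14.10 − 7590·0) / 705.0 = 165.9 mg/L.

166 mg/L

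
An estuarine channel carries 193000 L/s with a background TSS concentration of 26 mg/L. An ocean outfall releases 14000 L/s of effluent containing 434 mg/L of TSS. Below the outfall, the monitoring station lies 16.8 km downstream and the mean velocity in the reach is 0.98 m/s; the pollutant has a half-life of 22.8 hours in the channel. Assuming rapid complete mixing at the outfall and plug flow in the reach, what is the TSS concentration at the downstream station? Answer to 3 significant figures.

46.4 mg/L

Mixed concentration C = ΣQC/ΣQ = (193000·26.00 + 14000·434.0) / 207000 = 11090000/207000 = 53.59 mg/L.
Travel time t = 16.8·1000 / 0.98 = 17140 s = 4.762 h.
Half-life 22.8 h → k = ln 2 / 22.8 = 0.03040 h⁻¹ = 0.7296 d⁻¹.
Decay over the reach: 53.59·exp(−kt) = 53.59·0.8652 = 46.37 mg/L.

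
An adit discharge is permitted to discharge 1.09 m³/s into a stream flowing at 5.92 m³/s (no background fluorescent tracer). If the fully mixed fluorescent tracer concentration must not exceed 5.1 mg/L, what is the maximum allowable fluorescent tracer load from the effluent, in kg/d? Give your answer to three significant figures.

Mass balance at the limit: 5.920·0 + 1.090·Cₑ = 7.010·5.1 → Cₑ = 32.80 mg/L.
Load = 1.090 m³/s × 32.80 g/m³ × 86 400 s/d = 3089 kg/d.

3090 kg/d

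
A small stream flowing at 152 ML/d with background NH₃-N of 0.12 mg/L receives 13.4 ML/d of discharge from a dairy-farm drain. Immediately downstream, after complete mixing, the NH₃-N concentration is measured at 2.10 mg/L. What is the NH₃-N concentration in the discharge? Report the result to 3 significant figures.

Mass balance: 152.0·0.1200 + 13.40·Cₑ = 165.4·2.100
→ Cₑ = (165.4·2.100 − 152.0·0.1200) / 13.40 = 24.56 mg/L.

24.6 mg/L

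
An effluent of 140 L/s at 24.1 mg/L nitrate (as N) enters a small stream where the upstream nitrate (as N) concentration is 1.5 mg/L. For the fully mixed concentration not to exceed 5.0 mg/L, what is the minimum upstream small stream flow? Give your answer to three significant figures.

764 L/s

Set C_mix = 5.0: (Q·1.500 + 140.0·24.10) / (Q + 140.0) = 5.0
→ Q = 140.0·(24.10 − 5.0)/(5.0 − 1.500) = 764.0 L/s.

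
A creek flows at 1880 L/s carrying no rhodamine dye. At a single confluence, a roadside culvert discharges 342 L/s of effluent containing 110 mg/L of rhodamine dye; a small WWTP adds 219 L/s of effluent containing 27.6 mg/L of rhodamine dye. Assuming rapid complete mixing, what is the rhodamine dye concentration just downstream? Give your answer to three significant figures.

Mixed concentration C = ΣQC/ΣQ = (1880·0 + 342.0·110.0 + 219.0·27.60) / 2441 = 43660/2441 = 17.89 mg/L.

17.9 mg/L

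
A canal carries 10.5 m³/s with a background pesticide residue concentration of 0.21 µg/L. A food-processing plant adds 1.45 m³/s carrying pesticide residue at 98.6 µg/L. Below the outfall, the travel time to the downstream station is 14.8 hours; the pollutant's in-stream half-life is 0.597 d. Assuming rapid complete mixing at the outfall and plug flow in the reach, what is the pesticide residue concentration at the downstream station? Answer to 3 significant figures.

Mass balance: C = (10.50·0.2100 + 1.450·98.60) / 11.95 = 145.2/11.95 = 12.15 µg/L.
Half-life 0.597 d → k = ln 2 / 0.597 = 1.161 d⁻¹.
Decay over the reach: 12.15·exp(−kt) = 12.15·0.4887 = 5.937 µg/L.

5.94 µg/L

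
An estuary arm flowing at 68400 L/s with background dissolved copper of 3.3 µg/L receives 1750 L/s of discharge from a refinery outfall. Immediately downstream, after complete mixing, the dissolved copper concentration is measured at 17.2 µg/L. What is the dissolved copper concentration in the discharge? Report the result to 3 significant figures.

560 µg/L

Mass balance: 68400·3.300 + 1750·Cₑ = 70150·17.20
→ Cₑ = (70150·17.20 − 68400·3.300) / 1750 = 560.5 µg/L.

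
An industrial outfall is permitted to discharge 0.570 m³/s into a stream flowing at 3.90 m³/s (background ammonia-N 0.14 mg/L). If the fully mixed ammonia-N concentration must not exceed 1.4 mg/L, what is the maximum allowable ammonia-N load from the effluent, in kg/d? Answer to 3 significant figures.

494 kg/d

Mass balance at the limit: 3.900·0.1400 + 0.5700·Cₑ = 4.470·1.4 → Cₑ = 10.02 mg/L.
Load = 0.5700 m³/s × 10.02 g/m³ × 86 400 s/d = 493.5 kg/d.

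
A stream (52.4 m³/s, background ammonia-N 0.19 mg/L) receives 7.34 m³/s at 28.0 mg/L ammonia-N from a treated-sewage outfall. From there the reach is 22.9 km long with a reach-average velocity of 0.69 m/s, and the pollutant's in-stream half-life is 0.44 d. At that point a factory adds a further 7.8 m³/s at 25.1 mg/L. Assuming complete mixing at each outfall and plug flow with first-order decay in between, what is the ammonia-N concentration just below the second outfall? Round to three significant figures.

After mixing, C = (52.40·0.1900 + 7.340·28.00) / 59.74 = 215.5/59.74 = 3.607 mg/L; combined flow 59.74 m³/s.
Travel time t = 22.9·1000 / 0.69 = 33190 s = 9.219 h.
Half-life 0.44 d → k = ln 2 / 0.44 = 1.575 d⁻¹.
First-order decay: C = 3.607·exp(−k·t) = 3.607·0.5460 = 1.969 mg/L.
Second outfall: C = (59.74·1.969 + 7.800·25.10)/67.54 = 4.641 mg/L.

4.64 mg/L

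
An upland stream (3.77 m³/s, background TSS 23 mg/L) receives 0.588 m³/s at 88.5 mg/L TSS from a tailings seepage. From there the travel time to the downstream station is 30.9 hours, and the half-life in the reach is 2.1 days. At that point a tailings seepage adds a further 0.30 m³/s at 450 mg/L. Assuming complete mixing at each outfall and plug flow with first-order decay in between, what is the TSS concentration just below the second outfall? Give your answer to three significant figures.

48.5 mg/L

After mixing, C = (3.770·23.00 + 0.5880·88.50) / 4.358 = 138.7/4.358 = 31.84 mg/L; combined flow 4.358 m³/s.
Half-life 2.1 d → k = ln 2 / 2.1 = 0.3301 d⁻¹.
Decay over the reach: 31.84·exp(−kt) = 31.84·0.6538 = 20.82 mg/L.
Second outfall: C = (4.358·20.82 + 0.3000·450.0)/4.658 = 48.46 mg/L.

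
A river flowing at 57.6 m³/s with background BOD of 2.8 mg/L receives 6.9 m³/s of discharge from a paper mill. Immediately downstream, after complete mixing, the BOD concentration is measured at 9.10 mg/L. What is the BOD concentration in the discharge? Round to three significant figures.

61.7 mg/L

Mass balance: 57.60·2.800 + 6.900·Cₑ = 64.50·9.100
→ Cₑ = (64.50·9.100 − 57.60·2.800) / 6.900 = 61.69 mg/L.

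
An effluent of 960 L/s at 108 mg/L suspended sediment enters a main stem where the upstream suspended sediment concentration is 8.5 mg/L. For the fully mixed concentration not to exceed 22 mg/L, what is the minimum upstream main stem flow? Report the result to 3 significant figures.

6120 L/s

Set C_mix = 22: (Q·8.500 + 960.0·108.0) / (Q + 960.0) = 22
→ Q = 960.0·(108.0 − 22)/(22 − 8.500) = 6116 L/s.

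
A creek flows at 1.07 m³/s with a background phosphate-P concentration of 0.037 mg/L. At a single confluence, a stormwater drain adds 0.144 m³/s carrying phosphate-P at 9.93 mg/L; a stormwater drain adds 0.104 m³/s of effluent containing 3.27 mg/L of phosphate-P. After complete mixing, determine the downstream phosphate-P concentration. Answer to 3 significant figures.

Conservation of mass: C = (1.070·0.03700 + 0.1440·9.930 + 0.1040·3.270) / 1.318 = 1.810/1.318 = 1.373 mg/L.

1.37 mg/L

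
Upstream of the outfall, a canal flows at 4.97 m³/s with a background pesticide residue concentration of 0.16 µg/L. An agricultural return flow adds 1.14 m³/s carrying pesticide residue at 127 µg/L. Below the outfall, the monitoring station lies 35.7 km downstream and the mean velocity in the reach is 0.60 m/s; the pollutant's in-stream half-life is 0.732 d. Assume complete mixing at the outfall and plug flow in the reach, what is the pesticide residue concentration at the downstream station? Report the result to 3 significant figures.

12.4 µg/L

Flow-weighted average: C = (4.970·0.1600 + 1.140·127.0) / 6.110 = 145.6/6.110 = 23.83 µg/L.
Travel time t = 35.7·1000 / 0.60 = 59500 s = 16.53 h.
Half-life 0.732 d → k = ln 2 / 0.732 = 0.9469 d⁻¹.
Applying C = C₀e^(−kt): 23.83 × 0.5209 = 12.41 µg/L.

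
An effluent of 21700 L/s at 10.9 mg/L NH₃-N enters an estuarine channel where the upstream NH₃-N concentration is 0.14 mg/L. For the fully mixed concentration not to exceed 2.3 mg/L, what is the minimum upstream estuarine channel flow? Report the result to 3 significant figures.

Set C_mix = 2.3: (Q·0.1400 + 21700·10.90) / (Q + 21700) = 2.3
→ Q = 21700·(10.90 − 2.3)/(2.3 − 0.1400) = 86400 L/s.

86400 L/s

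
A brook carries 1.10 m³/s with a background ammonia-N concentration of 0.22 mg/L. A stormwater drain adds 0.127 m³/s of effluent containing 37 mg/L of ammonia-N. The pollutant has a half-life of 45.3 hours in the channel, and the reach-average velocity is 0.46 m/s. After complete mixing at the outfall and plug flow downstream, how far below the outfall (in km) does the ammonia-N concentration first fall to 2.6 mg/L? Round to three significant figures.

Flow-weighted average: C = (1.100·0.2200 + 0.1270·37.00) / 1.227 = 4.941/1.227 = 4.027 mg/L.
Half-life 45.3 h → k = ln 2 / 45.3 = 0.01530 h⁻¹ = 0.3672 d⁻¹.
Set 4.027·exp(−k·t) = 2.6 → t = ln(4.027/2.6)/k = 102900 s = 28.59 h.
Distance = v·t = 0.46·102900 = 47350 m = 47.35 km.

47.3 km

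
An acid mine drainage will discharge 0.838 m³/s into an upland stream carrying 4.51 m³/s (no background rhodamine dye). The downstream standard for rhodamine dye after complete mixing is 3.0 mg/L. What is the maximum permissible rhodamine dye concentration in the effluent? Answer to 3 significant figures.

19.1 mg/L

At the limit, (Qr·Cr + Qe·Cₑ)/(Qr + Qe) = 3.0:
Cₑ = (5.348·3.0 − 4.510·0) / 0.8380 = 19.15 mg/L.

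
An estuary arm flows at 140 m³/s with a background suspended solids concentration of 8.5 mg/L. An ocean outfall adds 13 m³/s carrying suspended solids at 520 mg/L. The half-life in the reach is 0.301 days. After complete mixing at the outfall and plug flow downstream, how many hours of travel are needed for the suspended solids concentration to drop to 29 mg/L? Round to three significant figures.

After mixing, C = (140.0·8.500 + 13.00·520.0) / 153.0 = 7950/153.0 = 51.96 mg/L.
Half-life 0.301 d → k = ln 2 / 0.301 = 2.303 d⁻¹.
51.96·exp(−k·t) = 29 → t = ln(51.96/29)/k = 21880 s = 6.078 h.

6.08 h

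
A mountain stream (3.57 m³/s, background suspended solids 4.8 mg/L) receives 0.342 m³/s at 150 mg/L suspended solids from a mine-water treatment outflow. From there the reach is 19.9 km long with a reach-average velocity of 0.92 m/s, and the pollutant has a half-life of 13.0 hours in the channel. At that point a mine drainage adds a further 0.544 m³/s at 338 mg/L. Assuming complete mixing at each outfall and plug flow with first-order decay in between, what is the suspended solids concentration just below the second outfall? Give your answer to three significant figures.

Mixed concentration C = ΣQC/ΣQ = (3.570·4.800 + 0.3420·150.0) / 3.912 = 68.44/3.912 = 17.49 mg/L; combined flow 3.912 m³/s.
Travel time t = 19.9·1000 / 0.92 = 21630 s = 6.008 h.
Half-life 13.0 h → k = ln 2 / 13.0 = 0.05332 h⁻¹ = 1.280 d⁻¹.
After decay, C = 17.49 × e^(−kt) = 17.49 × 0.7259 = 12.70 mg/L.
Second outfall: C = (3.912·12.70 + 0.5440·338.0)/4.456 = 52.41 mg/L.

52.4 mg/L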